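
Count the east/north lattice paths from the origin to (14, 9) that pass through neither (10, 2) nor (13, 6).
Number of paths = 696122

Inclusion–exclusion. Total paths: C(23, 14) = 817190. Through P₁: C(12, 10)·C(11, 4) = 21780. Through P₂: C(19, 13)·C(4, 1) = 108528. Since P₁ is strictly southwest of P₂, a monotone path through both must visit P₁ then P₂; paths through both = C(12, 10)·C(7, 3)·C(4, 1) = 9240. Avoid both = 817190 − 21780 − 108528 + 9240 = 696122.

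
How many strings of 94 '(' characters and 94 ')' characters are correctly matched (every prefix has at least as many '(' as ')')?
C_94 = 239993345518077005168915776623476723006280827488229600

These balanced parentheses are counted by the Catalan number C_n = (1/(n + 1)) · C(2n, n). For n = 94: C_94 = (1/95) · C(188, 94) = 22799367824217315491046998779230288685596678611381812000/95 = 239993345518077005168915776623476723006280827488229600.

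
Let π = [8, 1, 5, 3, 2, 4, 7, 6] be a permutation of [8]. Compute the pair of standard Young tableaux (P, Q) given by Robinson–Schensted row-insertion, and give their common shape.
P = [1, 2, 4, 6] / [3, 7] / [5] / [8];  Q = [1, 3, 6, 7] / [2, 8] / [4] / [5];  common shape = (4, 2, 1, 1)

Row-insert the values π_1, π_2, … into P one at a time, bumping the leftmost entry strictly greater than the inserted value down to the next row. The recording tableau Q records, in position (i, j), the step at which that cell was added to P.
  Insert 8 (step 1): P = [8];  Q = [1]
  Insert 1 (step 2): P = [1] / [8];  Q = [1] / [2]
  Insert 5 (step 3): P = [1, 5] / [8];  Q = [1, 3] / [2]
  Insert 3 (step 4): P = [1, 3] / [5] / [8];  Q = [1, 3] / [2] / [4]
  Insert 2 (step 5): P = [1, 2] / [3] / [5] / [8];  Q = [1, 3] / [2] / [4] / [5]
  Insert 4 (step 6): P = [1, 2, 4] / [3] / [5] / [8];  Q = [1, 3, 6] / [2] / [4] / [5]
  Insert 7 (step 7): P = [1, 2, 4, 7] / [3] / [5] / [8];  Q = [1, 3, 6, 7] / [2] / [4] / [5]
  Insert 6 (step 8): P = [1, 2, 4, 6] / [3, 7] / [5] / [8];  Q = [1, 3, 6, 7] / [2, 8] / [4] / [5]
Final shape: (4, 2, 1, 1).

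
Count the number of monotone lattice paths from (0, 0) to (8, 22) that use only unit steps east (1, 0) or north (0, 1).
Number of paths = 5852925

A monotone lattice path from (0, 0) to (8, 22) consists of 8 east steps and 22 north steps in some order, so it is determined by which 8 of the 30 steps are east. The count is C(30, 8) = 5852925.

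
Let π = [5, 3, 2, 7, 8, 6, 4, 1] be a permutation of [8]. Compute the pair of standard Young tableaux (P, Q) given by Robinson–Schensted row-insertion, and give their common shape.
P = [1, 4, 8] / [2, 6] / [3, 7] / [5];  Q = [1, 4, 5] / [2, 6] / [3, 7] / [8];  common shape = (3, 2, 2, 1)

Row-insert the values π_1, π_2, … into P one at a time, bumping the leftmost entry strictly greater than the inserted value down to the next row. The recording tableau Q records, in position (i, j), the step at which that cell was added to P.
  Insert 5 (step 1): P = [5];  Q = [1]
  Insert 3 (step 2): P = [3] / [5];  Q = [1] / [2]
  Insert 2 (step 3): P = [2] / [3] / [5];  Q = [1] / [2] / [3]
  Insert 7 (step 4): P = [2, 7] / [3] / [5];  Q = [1, 4] / [2] / [3]
  Insert 8 (step 5): P = [2, 7, 8] / [3] / [5];  Q = [1, 4, 5] / [2] / [3]
  Insert 6 (step 6): P = [2, 6, 8] / [3, 7] / [5];  Q = [1, 4, 5] / [2, 6] / [3]
  Insert 4 (step 7): P = [2, 4, 8] / [3, 6] / [5, 7];  Q = [1, 4, 5] / [2, 6] / [3, 7]
  Insert 1 (step 8): P = [1, 4, 8] / [2, 6] / [3, 7] / [5];  Q = [1, 4, 5] / [2, 6] / [3, 7] / [8]
Final shape: (3, 2, 2, 1).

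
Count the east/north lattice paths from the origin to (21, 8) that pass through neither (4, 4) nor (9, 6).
Number of paths = 3551510

Inclusion–exclusion. Total paths: C(29, 21) = 4292145. Through P₁: C(8, 4)·C(21, 17) = 418950. Through P₂: C(15, 9)·C(14, 12) = 455455. Since P₁ is strictly southwest of P₂, a monotone path through both must visit P₁ then P₂; paths through both = C(8, 4)·C(7, 5)·C(14, 12) = 133770. Avoid both = 4292145 − 418950 − 455455 + 133770 = 3551510.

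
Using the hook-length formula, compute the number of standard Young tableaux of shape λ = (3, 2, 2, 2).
# SYT of shape (3, 2, 2, 2) = 84

Hook-length formula: f^λ = n! / Π hook(c), product over all cells c of the Young diagram. For λ = (3, 2, 2, 2), n = 9 boxes. Hook lengths by row (left-to-right, top-to-bottom): [6, 5, 1]; [4, 3]; [3, 2]; [2, 1]. Product of hooks = 4320. So f^λ = 9! / 4320 = 362880 / 4320 = 84.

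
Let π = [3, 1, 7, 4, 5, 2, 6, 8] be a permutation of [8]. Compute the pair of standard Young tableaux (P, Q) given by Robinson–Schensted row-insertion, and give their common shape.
P = [1, 2, 5, 6, 8] / [3, 4] / [7];  Q = [1, 3, 5, 7, 8] / [2, 4] / [6];  common shape = (5, 2, 1)

Row-insert the values π_1, π_2, … into P one at a time, bumping the leftmost entry strictly greater than the inserted value down to the next row. The recording tableau Q records, in position (i, j), the step at which that cell was added to P.
  Insert 3 (step 1): P = [3];  Q = [1]
  Insert 1 (step 2): P = [1] / [3];  Q = [1] / [2]
  Insert 7 (step 3): P = [1, 7] / [3];  Q = [1, 3] / [2]
  Insert 4 (step 4): P = [1, 4] / [3, 7];  Q = [1, 3] / [2, 4]
  Insert 5 (step 5): P = [1, 4, 5] / [3, 7];  Q = [1, 3, 5] / [2, 4]
  Insert 2 (step 6): P = [1, 2, 5] / [3, 4] / [7];  Q = [1, 3, 5] / [2, 4] / [6]
  Insert 6 (step 7): P = [1, 2, 5, 6] / [3, 4] / [7];  Q = [1, 3, 5, 7] / [2, 4] / [6]
  Insert 8 (step 8): P = [1, 2, 5, 6, 8] / [3, 4] / [7];  Q = [1, 3, 5, 7, 8] / [2, 4] / [6]
Final shape: (5, 2, 1).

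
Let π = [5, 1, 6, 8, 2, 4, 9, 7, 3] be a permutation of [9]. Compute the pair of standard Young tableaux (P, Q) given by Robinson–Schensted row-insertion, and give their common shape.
P = [1, 2, 3, 7] / [4, 6, 8, 9] / [5];  Q = [1, 3, 4, 7] / [2, 5, 6, 8] / [9];  common shape = (4, 4, 1)

Row-insert the values π_1, π_2, … into P one at a time, bumping the leftmost entry strictly greater than the inserted value down to the next row. The recording tableau Q records, in position (i, j), the step at which that cell was added to P.
  Insert 5 (step 1): P = [5];  Q = [1]
  Insert 1 (step 2): P = [1] / [5];  Q = [1] / [2]
  Insert 6 (step 3): P = [1, 6] / [5];  Q = [1, 3] / [2]
  Insert 8 (step 4): P = [1, 6, 8] / [5];  Q = [1, 3, 4] / [2]
  Insert 2 (step 5): P = [1, 2, 8] / [5, 6];  Q = [1, 3, 4] / [2, 5]
  Insert 4 (step 6): P = [1, 2, 4] / [5, 6, 8];  Q = [1, 3, 4] / [2, 5, 6]
  Insert 9 (step 7): P = [1, 2, 4, 9] / [5, 6, 8];  Q = [1, 3, 4, 7] / [2, 5, 6]
  Insert 7 (step 8): P = [1, 2, 4, 7] / [5, 6, 8, 9];  Q = [1, 3, 4, 7] / [2, 5, 6, 8]
  Insert 3 (step 9): P = [1, 2, 3, 7] / [4, 6, 8, 9] / [5];  Q = [1, 3, 4, 7] / [2, 5, 6, 8] / [9]
Final shape: (4, 4, 1).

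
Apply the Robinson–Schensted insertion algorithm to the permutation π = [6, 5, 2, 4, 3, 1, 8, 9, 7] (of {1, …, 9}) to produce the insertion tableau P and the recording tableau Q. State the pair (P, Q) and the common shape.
P = [1, 3, 7, 9] / [2, 8] / [4] / [5] / [6];  Q = [1, 4, 7, 8] / [2, 9] / [3] / [5] / [6];  common shape = (4, 2, 1, 1, 1)

Row-insert the values π_1, π_2, … into P one at a time, bumping the leftmost entry strictly greater than the inserted value down to the next row. The recording tableau Q records, in position (i, j), the step at which that cell was added to P.
  Insert 6 (step 1): P = [6];  Q = [1]
  Insert 5 (step 2): P = [5] / [6];  Q = [1] / [2]
  Insert 2 (step 3): P = [2] / [5] / [6];  Q = [1] / [2] / [3]
  Insert 4 (step 4): P = [2, 4] / [5] / [6];  Q = [1, 4] / [2] / [3]
  Insert 3 (step 5): P = [2, 3] / [4] / [5] / [6];  Q = [1, 4] / [2] / [3] / [5]
  Insert 1 (step 6): P = [1, 3] / [2] / [4] / [5] / [6];  Q = [1, 4] / [2] / [3] / [5] / [6]
  Insert 8 (step 7): P = [1, 3, 8] / [2] / [4] / [5] / [6];  Q = [1, 4, 7] / [2] / [3] / [5] / [6]
  Insert 9 (step 8): P = [1, 3, 8, 9] / [2] / [4] / [5] / [6];  Q = [1, 4, 7, 8] / [2] / [3] / [5] / [6]
  Insert 7 (step 9): P = [1, 3, 7, 9] / [2, 8] / [4] / [5] / [6];  Q = [1, 4, 7, 8] / [2, 9] / [3] / [5] / [6]
Final shape: (4, 2, 1, 1, 1).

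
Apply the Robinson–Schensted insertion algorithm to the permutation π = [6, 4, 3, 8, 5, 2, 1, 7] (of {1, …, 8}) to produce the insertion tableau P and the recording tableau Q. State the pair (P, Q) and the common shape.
P = [1, 5, 7] / [2, 8] / [3] / [4] / [6];  Q = [1, 4, 8] / [2, 5] / [3] / [6] / [7];  common shape = (3, 2, 1, 1, 1)

Row-insert the values π_1, π_2, … into P one at a time, bumping the leftmost entry strictly greater than the inserted value down to the next row. The recording tableau Q records, in position (i, j), the step at which that cell was added to P.
  Insert 6 (step 1): P = [6];  Q = [1]
  Insert 4 (step 2): P = [4] / [6];  Q = [1] / [2]
  Insert 3 (step 3): P = [3] / [4] / [6];  Q = [1] / [2] / [3]
  Insert 8 (step 4): P = [3, 8] / [4] / [6];  Q = [1, 4] / [2] / [3]
  Insert 5 (step 5): P = [3, 5] / [4, 8] / [6];  Q = [1, 4] / [2, 5] / [3]
  Insert 2 (step 6): P = [2, 5] / [3, 8] / [4] / [6];  Q = [1, 4] / [2, 5] / [3] / [6]
  Insert 1 (step 7): P = [1, 5] / [2, 8] / [3] / [4] / [6];  Q = [1, 4] / [2, 5] / [3] / [6] / [7]
  Insert 7 (step 8): P = [1, 5, 7] / [2, 8] / [3] / [4] / [6];  Q = [1, 4, 8] / [2, 5] / [3] / [6] / [7]
Final shape: (3, 2, 1, 1, 1).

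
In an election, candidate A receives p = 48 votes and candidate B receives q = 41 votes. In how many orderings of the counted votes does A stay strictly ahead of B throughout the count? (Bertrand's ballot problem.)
Strict-lead orderings = 3126537204395671682632170

Total orderings of the 89 votes with 48 for A: C(89, 48) = 39751687313030682822037590. By the Bertrand ballot formula (Cycle Lemma / reflection principle), the number of orderings in which A is strictly ahead of B throughout is (p − q)/(p + q) · C(p + q, p) = (48 − 41)/(48 + 41) · 39751687313030682822037590 = 3126537204395671682632170.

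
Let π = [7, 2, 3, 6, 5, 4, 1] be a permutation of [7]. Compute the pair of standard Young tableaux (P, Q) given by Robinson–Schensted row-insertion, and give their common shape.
P = [1, 3, 4] / [2] / [5] / [6] / [7];  Q = [1, 3, 4] / [2] / [5] / [6] / [7];  common shape = (3, 1, 1, 1, 1)

Row-insert the values π_1, π_2, … into P one at a time, bumping the leftmost entry strictly greater than the inserted value down to the next row. The recording tableau Q records, in position (i, j), the step at which that cell was added to P.
  Insert 7 (step 1): P = [7];  Q = [1]
  Insert 2 (step 2): P = [2] / [7];  Q = [1] / [2]
  Insert 3 (step 3): P = [2, 3] / [7];  Q = [1, 3] / [2]
  Insert 6 (step 4): P = [2, 3, 6] / [7];  Q = [1, 3, 4] / [2]
  Insert 5 (step 5): P = [2, 3, 5] / [6] / [7];  Q = [1, 3, 4] / [2] / [5]
  Insert 4 (step 6): P = [2, 3, 4] / [5] / [6] / [7];  Q = [1, 3, 4] / [2] / [5] / [6]
  Insert 1 (step 7): P = [1, 3, 4] / [2] / [5] / [6] / [7];  Q = [1, 3, 4] / [2] / [5] / [6] / [7]
Final shape: (3, 1, 1, 1, 1).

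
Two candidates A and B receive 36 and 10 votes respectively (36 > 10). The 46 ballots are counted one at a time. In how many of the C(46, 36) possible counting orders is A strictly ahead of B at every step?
Strict-lead orderings = 2304024151

Total orderings of the 46 votes with 36 for A: C(46, 36) = 4076350421. By the Bertrand ballot formula (Cycle Lemma / reflection principle), the number of orderings in which A is strictly ahead of B throughout is (p − q)/(p + q) · C(p + q, p) = (36 − 10)/(36 + 10) · 4076350421 = 2304024151.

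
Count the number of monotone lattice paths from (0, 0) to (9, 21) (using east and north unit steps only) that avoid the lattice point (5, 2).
Number of paths = 14121195

Total paths from (0, 0) to (9, 21): C(30, 9) = 14307150. Paths through (5, 2): (paths (0, 0) → (5, 2)) × (paths (5, 2) → (9, 21)) = C(7, 5) · C(23, 4) = 21 · 8855 = 185955. Avoidance count = 14307150 − 185955 = 14121195.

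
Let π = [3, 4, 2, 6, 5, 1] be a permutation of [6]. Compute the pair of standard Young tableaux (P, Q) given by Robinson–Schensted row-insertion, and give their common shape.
P = [1, 4, 5] / [2, 6] / [3];  Q = [1, 2, 4] / [3, 5] / [6];  common shape = (3, 2, 1)

Row-insert the values π_1, π_2, … into P one at a time, bumping the leftmost entry strictly greater than the inserted value down to the next row. The recording tableau Q records, in position (i, j), the step at which that cell was added to P.
  Insert 3 (step 1): P = [3];  Q = [1]
  Insert 4 (step 2): P = [3, 4];  Q = [1, 2]
  Insert 2 (step 3): P = [2, 4] / [3];  Q = [1, 2] / [3]
  Insert 6 (step 4): P = [2, 4, 6] / [3];  Q = [1, 2, 4] / [3]
  Insert 5 (step 5): P = [2, 4, 5] / [3, 6];  Q = [1, 2, 4] / [3, 5]
  Insert 1 (step 6): P = [1, 4, 5] / [2, 6] / [3];  Q = [1, 2, 4] / [3, 5] / [6]
Final shape: (3, 2, 1).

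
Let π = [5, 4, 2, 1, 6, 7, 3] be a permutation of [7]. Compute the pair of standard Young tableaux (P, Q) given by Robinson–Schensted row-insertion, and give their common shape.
P = [1, 3, 7] / [2, 6] / [4] / [5];  Q = [1, 5, 6] / [2, 7] / [3] / [4];  common shape = (3, 2, 1, 1)

Row-insert the values π_1, π_2, … into P one at a time, bumping the leftmost entry strictly greater than the inserted value down to the next row. The recording tableau Q records, in position (i, j), the step at which that cell was added to P.
  Insert 5 (step 1): P = [5];  Q = [1]
  Insert 4 (step 2): P = [4] / [5];  Q = [1] / [2]
  Insert 2 (step 3): P = [2] / [4] / [5];  Q = [1] / [2] / [3]
  Insert 1 (step 4): P = [1] / [2] / [4] / [5];  Q = [1] / [2] / [3] / [4]
  Insert 6 (step 5): P = [1, 6] / [2] / [4] / [5];  Q = [1, 5] / [2] / [3] / [4]
  Insert 7 (step 6): P = [1, 6, 7] / [2] / [4] / [5];  Q = [1, 5, 6] / [2] / [3] / [4]
  Insert 3 (step 7): P = [1, 3, 7] / [2, 6] / [4] / [5];  Q = [1, 5, 6] / [2, 7] / [3] / [4]
Final shape: (3, 2, 1, 1).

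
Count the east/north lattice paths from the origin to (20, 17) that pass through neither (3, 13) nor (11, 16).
Number of paths = 15772562160

Inclusion–exclusion. Total paths: C(37, 20) = 15905368710. Through P₁: C(16, 3)·C(21, 17) = 3351600. Through P₂: C(27, 11)·C(10, 9) = 130378950. Since P₁ is strictly southwest of P₂, a monotone path through both must visit P₁ then P₂; paths through both = C(16, 3)·C(11, 8)·C(10, 9) = 924000. Avoid both = 15905368710 − 3351600 − 130378950 + 924000 = 15772562160.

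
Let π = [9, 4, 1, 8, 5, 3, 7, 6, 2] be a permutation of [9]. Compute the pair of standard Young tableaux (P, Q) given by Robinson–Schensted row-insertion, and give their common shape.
P = [1, 2, 6] / [3, 5, 7] / [4] / [8] / [9];  Q = [1, 4, 7] / [2, 5, 8] / [3] / [6] / [9];  common shape = (3, 3, 1, 1, 1)

Row-insert the values π_1, π_2, … into P one at a time, bumping the leftmost entry strictly greater than the inserted value down to the next row. The recording tableau Q records, in position (i, j), the step at which that cell was added to P.
  Insert 9 (step 1): P = [9];  Q = [1]
  Insert 4 (step 2): P = [4] / [9];  Q = [1] / [2]
  Insert 1 (step 3): P = [1] / [4] / [9];  Q = [1] / [2] / [3]
  Insert 8 (step 4): P = [1, 8] / [4] / [9];  Q = [1, 4] / [2] / [3]
  Insert 5 (step 5): P = [1, 5] / [4, 8] / [9];  Q = [1, 4] / [2, 5] / [3]
  Insert 3 (step 6): P = [1, 3] / [4, 5] / [8] / [9];  Q = [1, 4] / [2, 5] / [3] / [6]
  Insert 7 (step 7): P = [1, 3, 7] / [4, 5] / [8] / [9];  Q = [1, 4, 7] / [2, 5] / [3] / [6]
  Insert 6 (step 8): P = [1, 3, 6] / [4, 5, 7] / [8] / [9];  Q = [1, 4, 7] / [2, 5, 8] / [3] / [6]
  Insert 2 (step 9): P = [1, 2, 6] / [3, 5, 7] / [4] / [8] / [9];  Q = [1, 4, 7] / [2, 5, 8] / [3] / [6] / [9]
Final shape: (3, 3, 1, 1, 1).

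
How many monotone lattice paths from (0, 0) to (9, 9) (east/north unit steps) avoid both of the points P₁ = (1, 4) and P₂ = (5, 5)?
Number of paths = 26295

Inclusion–exclusion. Total paths: C(18, 9) = 48620. Through P₁: C(5, 1)·C(13, 8) = 6435. Through P₂: C(10, 5)·C(8, 4) = 17640. Since P₁ is strictly southwest of P₂, a monotone path through both must visit P₁ then P₂; paths through both = C(5, 1)·C(5, 4)·C(8, 4) = 1750. Avoid both = 48620 − 6435 − 17640 + 1750 = 26295.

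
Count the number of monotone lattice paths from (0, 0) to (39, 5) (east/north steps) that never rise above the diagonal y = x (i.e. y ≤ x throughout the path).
Number of paths = 950257

By the reflection principle (André's argument), the number of monotone paths to (39, 5) with n ≤ m that never go above y = x is C(44, 39) − C(44, 40) = 1086008 − 135751 = 950257.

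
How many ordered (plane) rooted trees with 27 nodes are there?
C_26 = 18367353072152

These ordered rooted trees are counted by the Catalan number C_n = (1/(n + 1)) · C(2n, n). For n = 26: C_26 = (1/27) · C(52, 26) = 495918532948104/27 = 18367353072152.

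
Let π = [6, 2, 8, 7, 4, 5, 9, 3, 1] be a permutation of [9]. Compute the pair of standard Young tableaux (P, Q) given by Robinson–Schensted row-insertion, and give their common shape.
P = [1, 3, 5, 9] / [2, 7] / [4] / [6] / [8];  Q = [1, 3, 6, 7] / [2, 4] / [5] / [8] / [9];  common shape = (4, 2, 1, 1, 1)

Row-insert the values π_1, π_2, … into P one at a time, bumping the leftmost entry strictly greater than the inserted value down to the next row. The recording tableau Q records, in position (i, j), the step at which that cell was added to P.
  Insert 6 (step 1): P = [6];  Q = [1]
  Insert 2 (step 2): P = [2] / [6];  Q = [1] / [2]
  Insert 8 (step 3): P = [2, 8] / [6];  Q = [1, 3] / [2]
  Insert 7 (step 4): P = [2, 7] / [6, 8];  Q = [1, 3] / [2, 4]
  Insert 4 (step 5): P = [2, 4] / [6, 7] / [8];  Q = [1, 3] / [2, 4] / [5]
  Insert 5 (step 6): P = [2, 4, 5] / [6, 7] / [8];  Q = [1, 3, 6] / [2, 4] / [5]
  Insert 9 (step 7): P = [2, 4, 5, 9] / [6, 7] / [8];  Q = [1, 3, 6, 7] / [2, 4] / [5]
  Insert 3 (step 8): P = [2, 3, 5, 9] / [4, 7] / [6] / [8];  Q = [1, 3, 6, 7] / [2, 4] / [5] / [8]
  Insert 1 (step 9): P = [1, 3, 5, 9] / [2, 7] / [4] / [6] / [8];  Q = [1, 3, 6, 7] / [2, 4] / [5] / [8] / [9]
Final shape: (4, 2, 1, 1, 1).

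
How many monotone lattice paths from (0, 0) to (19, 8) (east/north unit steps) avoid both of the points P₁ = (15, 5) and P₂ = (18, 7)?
Number of paths = 1026115

Inclusion–exclusion. Total paths: C(27, 19) = 2220075. Through P₁: C(20, 15)·C(7, 4) = 542640. Through P₂: C(25, 18)·C(2, 1) = 961400. Since P₁ is strictly southwest of P₂, a monotone path through both must visit P₁ then P₂; paths through both = C(20, 15)·C(5, 3)·C(2, 1) = 310080. Avoid both = 2220075 − 542640 − 961400 + 310080 = 1026115.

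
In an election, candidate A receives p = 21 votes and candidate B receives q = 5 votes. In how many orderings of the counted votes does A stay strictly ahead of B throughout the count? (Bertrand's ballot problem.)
Strict-lead orderings = 40480

Total orderings of the 26 votes with 21 for A: C(26, 21) = 65780. By the Bertrand ballot formula (Cycle Lemma / reflection principle), the number of orderings in which A is strictly ahead of B throughout is (p − q)/(p + q) · C(p + q, p) = (21 − 5)/(21 + 5) · 65780 = 40480.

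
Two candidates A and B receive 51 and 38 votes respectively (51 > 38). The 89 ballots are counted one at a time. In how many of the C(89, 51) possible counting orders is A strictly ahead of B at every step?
Strict-lead orderings = 2972221065238567530640824

Total orderings of the 89 votes with 51 for A: C(89, 51) = 20348282677402500786694872. By the Bertrand ballot formula (Cycle Lemma / reflection principle), the number of orderings in which A is strictly ahead of B throughout is (p − q)/(p + q) · C(p + q, p) = (51 − 38)/(51 + 38) · 20348282677402500786694872 = 2972221065238567530640824.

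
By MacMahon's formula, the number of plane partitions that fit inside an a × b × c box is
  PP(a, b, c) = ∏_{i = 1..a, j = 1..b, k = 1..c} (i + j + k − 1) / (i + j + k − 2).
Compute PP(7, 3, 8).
PP(7, 3, 8) = 4971151900

Evaluate the triple product over i = 1..7, j = 1..3, k = 1..8. The factors are (2/1) · (3/2) · (4/3) · (5/4) · (6/5) · (7/6) · (8/7) · (9/8) · … (168 factors total). The numerators and denominators telescope so the product is an integer; carrying out the multiplication exactly gives PP(7, 3, 8) = 4971151900.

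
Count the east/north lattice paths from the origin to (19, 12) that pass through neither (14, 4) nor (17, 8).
Number of paths = 122565180

Inclusion–exclusion. Total paths: C(31, 19) = 141120525. Through P₁: C(18, 14)·C(13, 5) = 3938220. Through P₂: C(25, 17)·C(6, 2) = 16223625. Since P₁ is strictly southwest of P₂, a monotone path through both must visit P₁ then P₂; paths through both = C(18, 14)·C(7, 3)·C(6, 2) = 1606500. Avoid both = 141120525 − 3938220 − 16223625 + 1606500 = 122565180.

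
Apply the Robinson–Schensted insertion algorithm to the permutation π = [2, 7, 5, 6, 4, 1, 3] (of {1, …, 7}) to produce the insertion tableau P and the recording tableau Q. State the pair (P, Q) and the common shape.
P = [1, 3, 6] / [2, 4] / [5] / [7];  Q = [1, 2, 4] / [3, 7] / [5] / [6];  common shape = (3, 2, 1, 1)

Row-insert the values π_1, π_2, … into P one at a time, bumping the leftmost entry strictly greater than the inserted value down to the next row. The recording tableau Q records, in position (i, j), the step at which that cell was added to P.
  Insert 2 (step 1): P = [2];  Q = [1]
  Insert 7 (step 2): P = [2, 7];  Q = [1, 2]
  Insert 5 (step 3): P = [2, 5] / [7];  Q = [1, 2] / [3]
  Insert 6 (step 4): P = [2, 5, 6] / [7];  Q = [1, 2, 4] / [3]
  Insert 4 (step 5): P = [2, 4, 6] / [5] / [7];  Q = [1, 2, 4] / [3] / [5]
  Insert 1 (step 6): P = [1, 4, 6] / [2] / [5] / [7];  Q = [1, 2, 4] / [3] / [5] / [6]
  Insert 3 (step 7): P = [1, 3, 6] / [2, 4] / [5] / [7];  Q = [1, 2, 4] / [3, 7] / [5] / [6]
Final shape: (3, 2, 1, 1).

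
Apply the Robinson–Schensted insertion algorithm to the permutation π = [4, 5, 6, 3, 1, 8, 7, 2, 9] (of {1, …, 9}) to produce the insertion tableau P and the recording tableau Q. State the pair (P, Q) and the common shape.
P = [1, 2, 6, 7, 9] / [3, 5] / [4, 8];  Q = [1, 2, 3, 6, 9] / [4, 7] / [5, 8];  common shape = (5, 2, 2)

Row-insert the values π_1, π_2, … into P one at a time, bumping the leftmost entry strictly greater than the inserted value down to the next row. The recording tableau Q records, in position (i, j), the step at which that cell was added to P.
  Insert 4 (step 1): P = [4];  Q = [1]
  Insert 5 (step 2): P = [4, 5];  Q = [1, 2]
  Insert 6 (step 3): P = [4, 5, 6];  Q = [1, 2, 3]
  Insert 3 (step 4): P = [3, 5, 6] / [4];  Q = [1, 2, 3] / [4]
  Insert 1 (step 5): P = [1, 5, 6] / [3] / [4];  Q = [1, 2, 3] / [4] / [5]
  Insert 8 (step 6): P = [1, 5, 6, 8] / [3] / [4];  Q = [1, 2, 3, 6] / [4] / [5]
  Insert 7 (step 7): P = [1, 5, 6, 7] / [3, 8] / [4];  Q = [1, 2, 3, 6] / [4, 7] / [5]
  Insert 2 (step 8): P = [1, 2, 6, 7] / [3, 5] / [4, 8];  Q = [1, 2, 3, 6] / [4, 7] / [5, 8]
  Insert 9 (step 9): P = [1, 2, 6, 7, 9] / [3, 5] / [4, 8];  Q = [1, 2, 3, 6, 9] / [4, 7] / [5, 8]
Final shape: (5, 2, 2).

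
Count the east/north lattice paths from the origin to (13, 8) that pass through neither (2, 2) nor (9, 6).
Number of paths = 83859

Inclusion–exclusion. Total paths: C(21, 13) = 203490. Through P₁: C(4, 2)·C(17, 11) = 74256. Through P₂: C(15, 9)·C(6, 4) = 75075. Since P₁ is strictly southwest of P₂, a monotone path through both must visit P₁ then P₂; paths through both = C(4, 2)·C(11, 7)·C(6, 4) = 29700. Avoid both = 203490 − 74256 − 75075 + 29700 = 83859.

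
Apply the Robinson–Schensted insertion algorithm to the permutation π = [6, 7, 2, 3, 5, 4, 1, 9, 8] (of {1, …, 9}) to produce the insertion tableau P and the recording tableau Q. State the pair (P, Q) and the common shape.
P = [1, 3, 4, 8] / [2, 7, 9] / [5] / [6];  Q = [1, 2, 5, 8] / [3, 4, 9] / [6] / [7];  common shape = (4, 3, 1, 1)

Row-insert the values π_1, π_2, … into P one at a time, bumping the leftmost entry strictly greater than the inserted value down to the next row. The recording tableau Q records, in position (i, j), the step at which that cell was added to P.
  Insert 6 (step 1): P = [6];  Q = [1]
  Insert 7 (step 2): P = [6, 7];  Q = [1, 2]
  Insert 2 (step 3): P = [2, 7] / [6];  Q = [1, 2] / [3]
  Insert 3 (step 4): P = [2, 3] / [6, 7];  Q = [1, 2] / [3, 4]
  Insert 5 (step 5): P = [2, 3, 5] / [6, 7];  Q = [1, 2, 5] / [3, 4]
  Insert 4 (step 6): P = [2, 3, 4] / [5, 7] / [6];  Q = [1, 2, 5] / [3, 4] / [6]
  Insert 1 (step 7): P = [1, 3, 4] / [2, 7] / [5] / [6];  Q = [1, 2, 5] / [3, 4] / [6] / [7]
  Insert 9 (step 8): P = [1, 3, 4, 9] / [2, 7] / [5] / [6];  Q = [1, 2, 5, 8] / [3, 4] / [6] / [7]
  Insert 8 (step 9): P = [1, 3, 4, 8] / [2, 7, 9] / [5] / [6];  Q = [1, 2, 5, 8] / [3, 4, 9] / [6] / [7]
Final shape: (4, 3, 1, 1).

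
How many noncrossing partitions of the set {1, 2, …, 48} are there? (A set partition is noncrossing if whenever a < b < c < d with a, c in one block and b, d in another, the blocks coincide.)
C_48 = 131327898242169365477991900

These noncrossing partitions are counted by the Catalan number C_n = (1/(n + 1)) · C(2n, n). For n = 48: C_48 = (1/49) · C(96, 48) = 6435067013866298908421603100/49 = 131327898242169365477991900.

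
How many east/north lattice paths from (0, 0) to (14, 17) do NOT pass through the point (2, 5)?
Number of paths = 208395249

Total paths from (0, 0) to (14, 17): C(31, 14) = 265182525. Paths through (2, 5): (paths (0, 0) → (2, 5)) × (paths (2, 5) → (14, 17)) = C(7, 2) · C(24, 12) = 21 · 2704156 = 56787276. Avoidance count = 265182525 − 56787276 = 208395249.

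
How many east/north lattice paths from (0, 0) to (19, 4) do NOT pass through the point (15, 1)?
Number of paths = 8295

Total paths from (0, 0) to (19, 4): C(23, 19) = 8855. Paths through (15, 1): (paths (0, 0) → (15, 1)) × (paths (15, 1) → (19, 4)) = C(16, 15) · C(7, 4) = 16 · 35 = 560. Avoidance count = 8855 − 560 = 8295.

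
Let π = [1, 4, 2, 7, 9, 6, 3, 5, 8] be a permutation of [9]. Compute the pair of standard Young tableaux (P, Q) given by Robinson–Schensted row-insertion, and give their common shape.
P = [1, 2, 3, 5, 8] / [4, 6, 9] / [7];  Q = [1, 2, 4, 5, 9] / [3, 6, 8] / [7];  common shape = (5, 3, 1)

Row-insert the values π_1, π_2, … into P one at a time, bumping the leftmost entry strictly greater than the inserted value down to the next row. The recording tableau Q records, in position (i, j), the step at which that cell was added to P.
  Insert 1 (step 1): P = [1];  Q = [1]
  Insert 4 (step 2): P = [1, 4];  Q = [1, 2]
  Insert 2 (step 3): P = [1, 2] / [4];  Q = [1, 2] / [3]
  Insert 7 (step 4): P = [1, 2, 7] / [4];  Q = [1, 2, 4] / [3]
  Insert 9 (step 5): P = [1, 2, 7, 9] / [4];  Q = [1, 2, 4, 5] / [3]
  Insert 6 (step 6): P = [1, 2, 6, 9] / [4, 7];  Q = [1, 2, 4, 5] / [3, 6]
  Insert 3 (step 7): P = [1, 2, 3, 9] / [4, 6] / [7];  Q = [1, 2, 4, 5] / [3, 6] / [7]
  Insert 5 (step 8): P = [1, 2, 3, 5] / [4, 6, 9] / [7];  Q = [1, 2, 4, 5] / [3, 6, 8] / [7]
  Insert 8 (step 9): P = [1, 2, 3, 5, 8] / [4, 6, 9] / [7];  Q = [1, 2, 4, 5, 9] / [3, 6, 8] / [7]
Final shape: (5, 3, 1).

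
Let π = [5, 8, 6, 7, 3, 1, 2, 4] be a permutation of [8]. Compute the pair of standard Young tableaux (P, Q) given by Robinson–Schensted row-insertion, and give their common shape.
P = [1, 2, 4] / [3, 6, 7] / [5] / [8];  Q = [1, 2, 4] / [3, 7, 8] / [5] / [6];  common shape = (3, 3, 1, 1)

Row-insert the values π_1, π_2, … into P one at a time, bumping the leftmost entry strictly greater than the inserted value down to the next row. The recording tableau Q records, in position (i, j), the step at which that cell was added to P.
  Insert 5 (step 1): P = [5];  Q = [1]
  Insert 8 (step 2): P = [5, 8];  Q = [1, 2]
  Insert 6 (step 3): P = [5, 6] / [8];  Q = [1, 2] / [3]
  Insert 7 (step 4): P = [5, 6, 7] / [8];  Q = [1, 2, 4] / [3]
  Insert 3 (step 5): P = [3, 6, 7] / [5] / [8];  Q = [1, 2, 4] / [3] / [5]
  Insert 1 (step 6): P = [1, 6, 7] / [3] / [5] / [8];  Q = [1, 2, 4] / [3] / [5] / [6]
  Insert 2 (step 7): P = [1, 2, 7] / [3, 6] / [5] / [8];  Q = [1, 2, 4] / [3, 7] / [5] / [6]
  Insert 4 (step 8): P = [1, 2, 4] / [3, 6, 7] / [5] / [8];  Q = [1, 2, 4] / [3, 7, 8] / [5] / [6]
Final shape: (3, 3, 1, 1).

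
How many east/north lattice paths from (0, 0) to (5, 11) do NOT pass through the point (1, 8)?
Number of paths = 4053

Total paths from (0, 0) to (5, 11): C(16, 5) = 4368. Paths through (1, 8): (paths (0, 0) → (1, 8)) × (paths (1, 8) → (5, 11)) = C(9, 1) · C(7, 4) = 9 · 35 = 315. Avoidance count = 4368 − 315 = 4053.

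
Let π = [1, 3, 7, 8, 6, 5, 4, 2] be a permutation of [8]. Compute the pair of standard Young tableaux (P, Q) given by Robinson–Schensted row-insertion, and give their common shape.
P = [1, 2, 4, 8] / [3] / [5] / [6] / [7];  Q = [1, 2, 3, 4] / [5] / [6] / [7] / [8];  common shape = (4, 1, 1, 1, 1)

Row-insert the values π_1, π_2, … into P one at a time, bumping the leftmost entry strictly greater than the inserted value down to the next row. The recording tableau Q records, in position (i, j), the step at which that cell was added to P.
  Insert 1 (step 1): P = [1];  Q = [1]
  Insert 3 (step 2): P = [1, 3];  Q = [1, 2]
  Insert 7 (step 3): P = [1, 3, 7];  Q = [1, 2, 3]
  Insert 8 (step 4): P = [1, 3, 7, 8];  Q = [1, 2, 3, 4]
  Insert 6 (step 5): P = [1, 3, 6, 8] / [7];  Q = [1, 2, 3, 4] / [5]
  Insert 5 (step 6): P = [1, 3, 5, 8] / [6] / [7];  Q = [1, 2, 3, 4] / [5] / [6]
  Insert 4 (step 7): P = [1, 3, 4, 8] / [5] / [6] / [7];  Q = [1, 2, 3, 4] / [5] / [6] / [7]
  Insert 2 (step 8): P = [1, 2, 4, 8] / [3] / [5] / [6] / [7];  Q = [1, 2, 3, 4] / [5] / [6] / [7] / [8]
Final shape: (4, 1, 1, 1, 1).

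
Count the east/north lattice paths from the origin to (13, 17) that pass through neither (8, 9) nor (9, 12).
Number of paths = 63689940

Inclusion–exclusion. Total paths: C(30, 13) = 119759850. Through P₁: C(17, 8)·C(13, 5) = 31286970. Through P₂: C(21, 9)·C(9, 4) = 37035180. Since P₁ is strictly southwest of P₂, a monotone path through both must visit P₁ then P₂; paths through both = C(17, 8)·C(4, 1)·C(9, 4) = 12252240. Avoid both = 119759850 − 31286970 − 37035180 + 12252240 = 63689940.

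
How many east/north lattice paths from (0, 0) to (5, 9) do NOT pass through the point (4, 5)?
Number of paths = 1372

Total paths from (0, 0) to (5, 9): C(14, 5) = 2002. Paths through (4, 5): (paths (0, 0) → (4, 5)) × (paths (4, 5) → (5, 9)) = C(9, 4) · C(5, 1) = 126 · 5 = 630. Avoidance count = 2002 − 630 = 1372.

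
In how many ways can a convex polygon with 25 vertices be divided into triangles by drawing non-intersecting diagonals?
C_23 = 343059613650

These polygon triangulations are counted by the Catalan number C_n = (1/(n + 1)) · C(2n, n). For n = 23: C_23 = (1/24) · C(46, 23) = 8233430727600/24 = 343059613650.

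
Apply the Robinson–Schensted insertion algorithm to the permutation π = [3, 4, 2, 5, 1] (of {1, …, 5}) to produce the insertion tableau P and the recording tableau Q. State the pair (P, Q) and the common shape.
P = [1, 4, 5] / [2] / [3];  Q = [1, 2, 4] / [3] / [5];  common shape = (3, 1, 1)

Row-insert the values π_1, π_2, … into P one at a time, bumping the leftmost entry strictly greater than the inserted value down to the next row. The recording tableau Q records, in position (i, j), the step at which that cell was added to P.
  Insert 3 (step 1): P = [3];  Q = [1]
  Insert 4 (step 2): P = [3, 4];  Q = [1, 2]
  Insert 2 (step 3): P = [2, 4] / [3];  Q = [1, 2] / [3]
  Insert 5 (step 4): P = [2, 4, 5] / [3];  Q = [1, 2, 4] / [3]
  Insert 1 (step 5): P = [1, 4, 5] / [2] / [3];  Q = [1, 2, 4] / [3] / [5]
Final shape: (3, 1, 1).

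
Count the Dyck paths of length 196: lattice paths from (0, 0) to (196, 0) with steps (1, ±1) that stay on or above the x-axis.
C_98 = 57743358069601357782187700608042856334020731624756611000

These Dyck paths are counted by the Catalan number C_n = (1/(n + 1)) · C(2n, n). For n = 98: C_98 = (1/99) · C(196, 98) = 5716592448890534420436582360196242777068052430850904489000/99 = 57743358069601357782187700608042856334020731624756611000.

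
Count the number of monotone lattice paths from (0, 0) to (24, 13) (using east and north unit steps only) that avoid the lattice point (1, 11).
Number of paths = 3562463700

Total paths from (0, 0) to (24, 13): C(37, 24) = 3562467300. Paths through (1, 11): (paths (0, 0) → (1, 11)) × (paths (1, 11) → (24, 13)) = C(12, 1) · C(25, 23) = 12 · 300 = 3600. Avoidance count = 3562467300 − 3600 = 3562463700.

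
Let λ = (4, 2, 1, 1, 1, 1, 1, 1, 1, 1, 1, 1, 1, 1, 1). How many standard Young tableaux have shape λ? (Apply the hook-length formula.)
# SYT of shape (4, 2, 1, 1, 1, 1, 1, 1, 1, 1, 1, 1, 1, 1, 1) = 9044

Hook-length formula: f^λ = n! / Π hook(c), product over all cells c of the Young diagram. For λ = (4, 2, 1, 1, 1, 1, 1, 1, 1, 1, 1, 1, 1, 1, 1), n = 19 boxes. Hook lengths by row (left-to-right, top-to-bottom): [18, 4, 2, 1]; [15, 1]; [13]; [12]; [11]; [10]; [9]; [8]; [7]; [6]; [5]; [4]; [3]; [2]; [1]. Product of hooks = 13450364928000. So f^λ = 19! / 13450364928000 = 121645100408832000 / 13450364928000 = 9044.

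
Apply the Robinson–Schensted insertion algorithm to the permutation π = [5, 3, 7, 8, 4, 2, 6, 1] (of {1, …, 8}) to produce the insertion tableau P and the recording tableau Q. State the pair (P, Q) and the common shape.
P = [1, 4, 6] / [2, 7, 8] / [3] / [5];  Q = [1, 3, 4] / [2, 5, 7] / [6] / [8];  common shape = (3, 3, 1, 1)

Row-insert the values π_1, π_2, … into P one at a time, bumping the leftmost entry strictly greater than the inserted value down to the next row. The recording tableau Q records, in position (i, j), the step at which that cell was added to P.
  Insert 5 (step 1): P = [5];  Q = [1]
  Insert 3 (step 2): P = [3] / [5];  Q = [1] / [2]
  Insert 7 (step 3): P = [3, 7] / [5];  Q = [1, 3] / [2]
  Insert 8 (step 4): P = [3, 7, 8] / [5];  Q = [1, 3, 4] / [2]
  Insert 4 (step 5): P = [3, 4, 8] / [5, 7];  Q = [1, 3, 4] / [2, 5]
  Insert 2 (step 6): P = [2, 4, 8] / [3, 7] / [5];  Q = [1, 3, 4] / [2, 5] / [6]
  Insert 6 (step 7): P = [2, 4, 6] / [3, 7, 8] / [5];  Q = [1, 3, 4] / [2, 5, 7] / [6]
  Insert 1 (step 8): P = [1, 4, 6] / [2, 7, 8] / [3] / [5];  Q = [1, 3, 4] / [2, 5, 7] / [6] / [8]
Final shape: (3, 3, 1, 1).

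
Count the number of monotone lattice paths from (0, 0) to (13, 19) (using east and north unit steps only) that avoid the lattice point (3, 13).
Number of paths = 342889120

Total paths from (0, 0) to (13, 19): C(32, 13) = 347373600. Paths through (3, 13): (paths (0, 0) → (3, 13)) × (paths (3, 13) → (13, 19)) = C(16, 3) · C(16, 10) = 560 · 8008 = 4484480. Avoidance count = 347373600 − 4484480 = 342889120.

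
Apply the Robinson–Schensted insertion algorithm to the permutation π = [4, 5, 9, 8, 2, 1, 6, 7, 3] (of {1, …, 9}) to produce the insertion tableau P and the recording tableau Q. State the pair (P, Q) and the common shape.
P = [1, 3, 6, 7] / [2, 5] / [4, 8] / [9];  Q = [1, 2, 3, 8] / [4, 7] / [5, 9] / [6];  common shape = (4, 2, 2, 1)

Row-insert the values π_1, π_2, … into P one at a time, bumping the leftmost entry strictly greater than the inserted value down to the next row. The recording tableau Q records, in position (i, j), the step at which that cell was added to P.
  Insert 4 (step 1): P = [4];  Q = [1]
  Insert 5 (step 2): P = [4, 5];  Q = [1, 2]
  Insert 9 (step 3): P = [4, 5, 9];  Q = [1, 2, 3]
  Insert 8 (step 4): P = [4, 5, 8] / [9];  Q = [1, 2, 3] / [4]
  Insert 2 (step 5): P = [2, 5, 8] / [4] / [9];  Q = [1, 2, 3] / [4] / [5]
  Insert 1 (step 6): P = [1, 5, 8] / [2] / [4] / [9];  Q = [1, 2, 3] / [4] / [5] / [6]
  Insert 6 (step 7): P = [1, 5, 6] / [2, 8] / [4] / [9];  Q = [1, 2, 3] / [4, 7] / [5] / [6]
  Insert 7 (step 8): P = [1, 5, 6, 7] / [2, 8] / [4] / [9];  Q = [1, 2, 3, 8] / [4, 7] / [5] / [6]
  Insert 3 (step 9): P = [1, 3, 6, 7] / [2, 5] / [4, 8] / [9];  Q = [1, 2, 3, 8] / [4, 7] / [5, 9] / [6]
Final shape: (4, 2, 2, 1).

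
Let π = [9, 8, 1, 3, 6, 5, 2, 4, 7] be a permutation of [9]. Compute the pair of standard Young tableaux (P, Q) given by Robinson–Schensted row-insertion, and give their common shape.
P = [1, 2, 4, 7] / [3, 5] / [6] / [8] / [9];  Q = [1, 4, 5, 9] / [2, 8] / [3] / [6] / [7];  common shape = (4, 2, 1, 1, 1)

Row-insert the values π_1, π_2, … into P one at a time, bumping the leftmost entry strictly greater than the inserted value down to the next row. The recording tableau Q records, in position (i, j), the step at which that cell was added to P.
  Insert 9 (step 1): P = [9];  Q = [1]
  Insert 8 (step 2): P = [8] / [9];  Q = [1] / [2]
  Insert 1 (step 3): P = [1] / [8] / [9];  Q = [1] / [2] / [3]
  Insert 3 (step 4): P = [1, 3] / [8] / [9];  Q = [1, 4] / [2] / [3]
  Insert 6 (step 5): P = [1, 3, 6] / [8] / [9];  Q = [1, 4, 5] / [2] / [3]
  Insert 5 (step 6): P = [1, 3, 5] / [6] / [8] / [9];  Q = [1, 4, 5] / [2] / [3] / [6]
  Insert 2 (step 7): P = [1, 2, 5] / [3] / [6] / [8] / [9];  Q = [1, 4, 5] / [2] / [3] / [6] / [7]
  Insert 4 (step 8): P = [1, 2, 4] / [3, 5] / [6] / [8] / [9];  Q = [1, 4, 5] / [2, 8] / [3] / [6] / [7]
  Insert 7 (step 9): P = [1, 2, 4, 7] / [3, 5] / [6] / [8] / [9];  Q = [1, 4, 5, 9] / [2, 8] / [3] / [6] / [7]
Final shape: (4, 2, 1, 1, 1).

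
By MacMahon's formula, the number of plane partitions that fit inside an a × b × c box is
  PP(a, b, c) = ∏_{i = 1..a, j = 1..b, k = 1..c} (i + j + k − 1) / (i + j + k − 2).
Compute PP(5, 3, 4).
PP(5, 3, 4) = 116424

Evaluate the triple product over i = 1..5, j = 1..3, k = 1..4. The factors are (2/1) · (3/2) · (4/3) · (5/4) · (3/2) · (4/3) · (5/4) · (6/5) · … (60 factors total). The numerators and denominators telescope so the product is an integer; carrying out the multiplication exactly gives PP(5, 3, 4) = 116424.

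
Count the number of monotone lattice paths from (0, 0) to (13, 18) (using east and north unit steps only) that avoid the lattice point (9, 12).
Number of paths = 144527775

Total paths from (0, 0) to (13, 18): C(31, 13) = 206253075. Paths through (9, 12): (paths (0, 0) → (9, 12)) × (paths (9, 12) → (13, 18)) = C(21, 9) · C(10, 4) = 293930 · 210 = 61725300. Avoidance count = 206253075 − 61725300 = 144527775.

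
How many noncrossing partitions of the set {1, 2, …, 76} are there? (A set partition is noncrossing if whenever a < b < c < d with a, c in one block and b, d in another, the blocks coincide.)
C_76 = 4790408930363303911328386208394864461024520

These noncrossing partitions are counted by the Catalan number C_n = (1/(n + 1)) · C(2n, n). For n = 76: C_76 = (1/77) · C(152, 76) = 368861487637974401172285738046404563498888040/77 = 4790408930363303911328386208394864461024520.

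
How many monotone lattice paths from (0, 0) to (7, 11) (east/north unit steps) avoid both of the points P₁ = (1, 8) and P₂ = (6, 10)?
Number of paths = 15430

Inclusion–exclusion. Total paths: C(18, 7) = 31824. Through P₁: C(9, 1)·C(9, 6) = 756. Through P₂: C(16, 6)·C(2, 1) = 16016. Since P₁ is strictly southwest of P₂, a monotone path through both must visit P₁ then P₂; paths through both = C(9, 1)·C(7, 5)·C(2, 1) = 378. Avoid both = 31824 − 756 − 16016 + 378 = 15430.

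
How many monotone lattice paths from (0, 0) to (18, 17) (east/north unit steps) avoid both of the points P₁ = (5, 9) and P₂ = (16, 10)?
Number of paths = 3939823074

Inclusion–exclusion. Total paths: C(35, 18) = 4537567650. Through P₁: C(14, 5)·C(21, 13) = 407386980. Through P₂: C(26, 16)·C(9, 2) = 191222460. Since P₁ is strictly southwest of P₂, a monotone path through both must visit P₁ then P₂; paths through both = C(14, 5)·C(12, 11)·C(9, 2) = 864864. Avoid both = 4537567650 − 407386980 − 191222460 + 864864 = 3939823074.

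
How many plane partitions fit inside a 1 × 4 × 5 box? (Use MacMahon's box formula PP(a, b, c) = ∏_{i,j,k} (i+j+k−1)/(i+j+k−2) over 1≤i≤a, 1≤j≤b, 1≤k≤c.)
PP(1, 4, 5) = 126

Evaluate the triple product over i = 1..1, j = 1..4, k = 1..5. The factors are (2/1) · (3/2) · (4/3) · (5/4) · (6/5) · (3/2) · (4/3) · (5/4) · … (20 factors total). The numerators and denominators telescope so the product is an integer; carrying out the multiplication exactly gives PP(1, 4, 5) = 126.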